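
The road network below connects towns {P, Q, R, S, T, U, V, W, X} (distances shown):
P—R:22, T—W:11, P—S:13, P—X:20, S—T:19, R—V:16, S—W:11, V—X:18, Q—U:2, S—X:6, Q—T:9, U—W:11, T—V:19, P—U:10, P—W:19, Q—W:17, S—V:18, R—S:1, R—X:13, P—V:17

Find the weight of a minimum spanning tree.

66

Prim, starting at X.
Step 1: cheapest edge leaving the tree is S—X (6); add S.
Step 2: cheapest edge leaving the tree is R—S (1); add R.
Step 3: cheapest edge leaving the tree is S—W (11); add W.
Step 4: cheapest edge leaving the tree is T—W (11); add T.
Step 5: cheapest edge leaving the tree is Q—T (9); add Q.
Step 6: cheapest edge leaving the tree is Q—U (2); add U.
Step 7: cheapest edge leaving the tree is P—U (10); add P.
Step 8: cheapest edge leaving the tree is R—V (16); add V.
MST edges: S—X, R—S, S—W, T—W, Q—T, Q—U, P—U, R—V; total weight 6+1+11+11+9+2+10+16 = 66.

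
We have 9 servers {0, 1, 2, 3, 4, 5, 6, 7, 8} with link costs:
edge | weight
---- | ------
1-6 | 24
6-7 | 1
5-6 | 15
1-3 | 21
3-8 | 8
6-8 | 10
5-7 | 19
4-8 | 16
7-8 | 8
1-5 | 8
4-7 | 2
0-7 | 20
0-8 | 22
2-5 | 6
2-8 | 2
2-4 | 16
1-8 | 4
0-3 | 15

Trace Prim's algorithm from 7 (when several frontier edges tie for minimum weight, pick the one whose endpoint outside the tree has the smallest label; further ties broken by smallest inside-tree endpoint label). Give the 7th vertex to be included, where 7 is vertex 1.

5

Prim, starting at 7.
Step 1: cheapest edge leaving the tree is 6-7 (1); add 6.
Step 2: cheapest edge leaving the tree is 4-7 (2); add 4.
Step 3: cheapest edge leaving the tree is 7-8 (8); add 8.
Step 4: cheapest edge leaving the tree is 2-8 (2); add 2.
Step 5: cheapest edge leaving the tree is 1-8 (4); add 1.
Step 6: cheapest edge leaving the tree is 2-5 (6); add 5.
Step 7: cheapest edge leaving the tree is 3-8 (8); add 3.
Step 8: cheapest edge leaving the tree is 0-3 (15); add 0.
Vertex order: 7, 6, 4, 8, 2, 1, 5, 3, 0. The 7th vertex is 5.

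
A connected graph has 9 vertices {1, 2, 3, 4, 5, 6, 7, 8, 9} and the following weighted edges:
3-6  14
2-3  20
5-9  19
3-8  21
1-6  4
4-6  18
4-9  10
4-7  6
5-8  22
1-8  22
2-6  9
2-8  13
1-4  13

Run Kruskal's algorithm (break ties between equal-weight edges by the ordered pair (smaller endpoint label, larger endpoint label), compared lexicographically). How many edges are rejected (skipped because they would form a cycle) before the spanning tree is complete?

Kruskal: consider edges lightest-first.
1-6 (4): add — endpoints in different components.
4-7 (6): add — endpoints in different components.
2-6 (9): add — endpoints in different components.
4-9 (10): add — endpoints in different components.
1-4 (13): add — endpoints in different components.
2-8 (13): add — endpoints in different components.
3-6 (14): add — endpoints in different components.
4-6 (18): skip — 4 and 6 already connected.
5-9 (19): add — endpoints in different components.
Edges rejected before the tree was complete: 1.

1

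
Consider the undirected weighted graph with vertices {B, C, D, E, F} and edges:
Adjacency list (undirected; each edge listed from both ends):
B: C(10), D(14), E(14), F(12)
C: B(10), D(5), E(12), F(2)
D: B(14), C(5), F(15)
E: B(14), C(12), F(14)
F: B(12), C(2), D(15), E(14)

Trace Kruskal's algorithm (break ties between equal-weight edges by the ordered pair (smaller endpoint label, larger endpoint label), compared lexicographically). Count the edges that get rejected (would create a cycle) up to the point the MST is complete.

Sort edges by weight, then run Kruskal:
C F (2): add. Components now {B} {C,F} {D} {E}
C D (5): add. Components now {B} {C,D,F} {E}
B C (10): add. Components now {B,C,D,F} {E}
B F (12): skip — B and F already connected.
C E (12): add. Components now {B,C,D,E,F}
Edges rejected before the tree was complete: 1.

1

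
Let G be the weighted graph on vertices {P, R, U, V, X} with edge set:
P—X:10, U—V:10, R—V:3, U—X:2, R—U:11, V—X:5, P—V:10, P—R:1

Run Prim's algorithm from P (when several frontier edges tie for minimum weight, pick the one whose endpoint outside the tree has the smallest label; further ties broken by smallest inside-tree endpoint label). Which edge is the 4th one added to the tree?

Grow the tree from P using Prim:
Step 1: frontier [P—R 1, P—V 10, P—X 10] → take P—R (1); add R.
Step 2: frontier [P—V 10, P—X 10, R—V 3, R—U 11] → take R—V (3); add V.
Step 3: frontier [P—X 10, R—U 11, V—X 5, U—V 10] → take V—X (5); add X.
Step 4: frontier [R—U 11, U—V 10, U—X 2] → take U—X (2); add U.
The 4th edge added is U—X.

U-X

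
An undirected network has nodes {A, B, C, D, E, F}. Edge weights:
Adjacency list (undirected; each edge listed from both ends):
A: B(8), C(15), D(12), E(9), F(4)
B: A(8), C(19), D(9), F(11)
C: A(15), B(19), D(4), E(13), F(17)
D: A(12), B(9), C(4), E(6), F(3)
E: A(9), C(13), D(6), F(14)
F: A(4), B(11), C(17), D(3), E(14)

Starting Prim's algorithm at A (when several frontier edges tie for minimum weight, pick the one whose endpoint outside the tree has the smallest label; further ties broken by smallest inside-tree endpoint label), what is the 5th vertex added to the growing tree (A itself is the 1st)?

E

Prim's algorithm from A:
Step 1: cheapest edge leaving the tree is A F (4); add F.
Step 2: cheapest edge leaving the tree is D F (3); add D.
Step 3: cheapest edge leaving the tree is C D (4); add C.
Step 4: cheapest edge leaving the tree is D E (6); add E.
Step 5: cheapest edge leaving the tree is A B (8); add B.
Vertex order: A, F, D, C, E, B. The 5th vertex is E.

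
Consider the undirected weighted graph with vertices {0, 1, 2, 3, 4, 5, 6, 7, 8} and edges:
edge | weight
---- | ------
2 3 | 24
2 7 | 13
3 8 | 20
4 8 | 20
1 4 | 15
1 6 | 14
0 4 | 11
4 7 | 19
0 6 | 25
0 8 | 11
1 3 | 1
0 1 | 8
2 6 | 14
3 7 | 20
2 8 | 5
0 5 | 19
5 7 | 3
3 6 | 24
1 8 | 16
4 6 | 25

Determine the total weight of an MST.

66

Prim, starting at 1.
Step 1: cheapest edge leaving the tree is 1 3 (1); add 3.
Step 2: cheapest edge leaving the tree is 0 1 (8); add 0.
Step 3: cheapest edge leaving the tree is 0 4 (11); add 4.
Step 4: cheapest edge leaving the tree is 0 8 (11); add 8.
Step 5: cheapest edge leaving the tree is 2 8 (5); add 2.
Step 6: cheapest edge leaving the tree is 2 7 (13); add 7.
Step 7: cheapest edge leaving the tree is 5 7 (3); add 5.
Step 8: cheapest edge leaving the tree is 1 6 (14); add 6.
MST edges: 1 3, 0 1, 0 4, 0 8, 2 8, 2 7, 5 7, 1 6; total weight 1+8+11+11+5+13+3+14 = 66.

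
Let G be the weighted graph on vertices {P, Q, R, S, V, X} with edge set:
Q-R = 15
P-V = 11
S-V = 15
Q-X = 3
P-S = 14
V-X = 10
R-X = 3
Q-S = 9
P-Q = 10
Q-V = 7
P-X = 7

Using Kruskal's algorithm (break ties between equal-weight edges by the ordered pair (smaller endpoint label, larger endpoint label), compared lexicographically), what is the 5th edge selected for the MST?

Sort edges by weight, then run Kruskal:
Q-X (3): add — endpoints in different components.
R-X (3): add — endpoints in different components.
P-X (7): add — endpoints in different components.
Q-V (7): add — endpoints in different components.
Q-S (9): add — endpoints in different components.
The 5th edge added is Q-S.

Q-S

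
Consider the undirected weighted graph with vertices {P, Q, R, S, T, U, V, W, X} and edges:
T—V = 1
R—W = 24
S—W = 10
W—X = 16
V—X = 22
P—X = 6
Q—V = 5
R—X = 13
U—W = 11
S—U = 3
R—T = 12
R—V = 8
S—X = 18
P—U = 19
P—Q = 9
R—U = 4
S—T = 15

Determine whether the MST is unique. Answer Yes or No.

Sort edges by weight, then run Kruskal:
T—V (1): add — endpoints in different components.
S—U (3): add — endpoints in different components.
R—U (4): add — endpoints in different components.
Q—V (5): add — endpoints in different components.
P—X (6): add — endpoints in different components.
R—V (8): add — endpoints in different components.
P—Q (9): add — endpoints in different components.
S—W (10): add — endpoints in different components.
Every non-tree edge has weight strictly greater than the heaviest edge on the tree path between its endpoints, so the MST is unique.

Yes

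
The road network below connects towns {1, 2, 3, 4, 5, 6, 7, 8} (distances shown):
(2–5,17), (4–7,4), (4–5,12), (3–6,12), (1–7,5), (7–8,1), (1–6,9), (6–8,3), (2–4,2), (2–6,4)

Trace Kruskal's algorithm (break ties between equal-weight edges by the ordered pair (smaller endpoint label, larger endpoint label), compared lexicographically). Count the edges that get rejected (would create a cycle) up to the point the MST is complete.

2

Sort edges by weight, then run Kruskal:
7–8 (1): add — endpoints in different components.
2–4 (2): add — endpoints in different components.
6–8 (3): add — endpoints in different components.
2–6 (4): add — endpoints in different components.
4–7 (4): skip — 4 and 7 already connected.
1–7 (5): add — endpoints in different components.
1–6 (9): skip — 1 and 6 already connected.
3–6 (12): add — endpoints in different components.
4–5 (12): add — endpoints in different components.
Edges rejected before the tree was complete: 2.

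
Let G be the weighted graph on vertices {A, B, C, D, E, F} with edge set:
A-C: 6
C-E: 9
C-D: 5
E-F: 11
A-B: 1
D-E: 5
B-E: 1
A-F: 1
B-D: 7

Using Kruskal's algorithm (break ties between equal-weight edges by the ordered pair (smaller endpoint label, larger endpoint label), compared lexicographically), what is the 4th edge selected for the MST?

Sort edges by weight, then run Kruskal:
A-B (1): add. Components now {A,B} {C} {D} {E} {F}
A-F (1): add. Components now {A,B,F} {C} {D} {E}
B-E (1): add. Components now {A,B,E,F} {C} {D}
C-D (5): add. Components now {A,B,E,F} {C,D}
D-E (5): add. Components now {A,B,C,D,E,F}
The 4th edge added is C-D.

C-D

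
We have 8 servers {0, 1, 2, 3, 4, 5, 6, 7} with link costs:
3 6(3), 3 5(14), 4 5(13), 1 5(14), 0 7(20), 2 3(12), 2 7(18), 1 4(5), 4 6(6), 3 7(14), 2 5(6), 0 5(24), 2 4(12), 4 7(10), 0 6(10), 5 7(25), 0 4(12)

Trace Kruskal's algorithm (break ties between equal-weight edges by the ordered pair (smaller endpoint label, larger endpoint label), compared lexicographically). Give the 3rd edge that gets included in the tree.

Sort edges by weight, then run Kruskal:
3 6 (3): add — endpoints in different components.
1 4 (5): add — endpoints in different components.
2 5 (6): add — endpoints in different components.
4 6 (6): add — endpoints in different components.
0 6 (10): add — endpoints in different components.
4 7 (10): add — endpoints in different components.
0 4 (12): skip — 0 and 4 already connected.
2 3 (12): add — endpoints in different components.
The 3rd edge added is 2 5.

2-5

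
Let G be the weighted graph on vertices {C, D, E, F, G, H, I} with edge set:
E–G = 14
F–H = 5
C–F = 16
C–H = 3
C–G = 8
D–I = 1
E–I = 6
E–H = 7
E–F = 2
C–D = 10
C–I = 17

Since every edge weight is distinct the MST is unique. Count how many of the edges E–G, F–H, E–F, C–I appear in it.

2

Kruskal: consider edges lightest-first.
D–I (1): add — endpoints in different components.
E–F (2): add — endpoints in different components.
C–H (3): add — endpoints in different components.
F–H (5): add — endpoints in different components.
E–I (6): add — endpoints in different components.
E–H (7): skip — E and H already connected.
C–G (8): add — endpoints in different components.
MST edge set: {D–I, E–F, C–H, F–H, E–I, C–G}.
Of the listed edges, {F–H, E–F} are in the MST → 2.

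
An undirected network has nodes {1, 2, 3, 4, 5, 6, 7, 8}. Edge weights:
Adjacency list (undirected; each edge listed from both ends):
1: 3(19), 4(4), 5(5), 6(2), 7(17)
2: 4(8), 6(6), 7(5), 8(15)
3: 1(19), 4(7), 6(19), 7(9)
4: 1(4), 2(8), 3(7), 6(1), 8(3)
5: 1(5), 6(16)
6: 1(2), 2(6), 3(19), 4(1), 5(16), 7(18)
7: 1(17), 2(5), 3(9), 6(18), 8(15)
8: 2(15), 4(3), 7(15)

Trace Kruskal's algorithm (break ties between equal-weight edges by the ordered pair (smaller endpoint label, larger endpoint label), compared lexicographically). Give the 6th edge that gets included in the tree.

2-6

Kruskal's algorithm — process edges by increasing weight (ties by edge label):
4-6 (1): add — endpoints in different components.
1-6 (2): add — endpoints in different components.
4-8 (3): add — endpoints in different components.
1-4 (4): skip — 1 and 4 already connected.
1-5 (5): add — endpoints in different components.
2-7 (5): add — endpoints in different components.
2-6 (6): add — endpoints in different components.
3-4 (7): add — endpoints in different components.
The 6th edge added is 2-6.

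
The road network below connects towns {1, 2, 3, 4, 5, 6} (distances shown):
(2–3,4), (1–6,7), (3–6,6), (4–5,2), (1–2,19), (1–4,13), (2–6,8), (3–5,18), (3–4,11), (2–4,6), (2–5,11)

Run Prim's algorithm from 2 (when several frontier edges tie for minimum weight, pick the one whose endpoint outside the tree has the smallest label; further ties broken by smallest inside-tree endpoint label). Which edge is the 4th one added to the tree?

3-6

Prim, starting at 2.
Step 1: frontier [2–3 4, 2–4 6, 2–6 8, 2–5 11, 1–2 19] → take 2–3 (4); add 3.
Step 2: frontier [2–4 6, 2–6 8, 2–5 11, 1–2 19, 3–6 6, 3–4 11, 3–5 18] → take 2–4 (6); add 4.
Step 3: frontier [2–6 8, 2–5 11, 1–2 19, 3–6 6, 3–5 18, 4–5 2, 1–4 13] → take 4–5 (2); add 5.
Step 4: frontier [2–6 8, 1–2 19, 3–6 6, 1–4 13] → take 3–6 (6); add 6.
Step 5: frontier [1–2 19, 1–4 13, 1–6 7] → take 1–6 (7); add 1.
The 4th edge added is 3–6.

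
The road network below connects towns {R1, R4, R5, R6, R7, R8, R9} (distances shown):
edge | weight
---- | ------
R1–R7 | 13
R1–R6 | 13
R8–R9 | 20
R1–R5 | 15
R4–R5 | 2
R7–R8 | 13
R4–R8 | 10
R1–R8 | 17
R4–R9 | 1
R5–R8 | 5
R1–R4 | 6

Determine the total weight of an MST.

Prim, starting at R4.
Step 1: cheapest edge leaving the tree is R4–R9 (1); add R9.
Step 2: cheapest edge leaving the tree is R4–R5 (2); add R5.
Step 3: cheapest edge leaving the tree is R5–R8 (5); add R8.
Step 4: cheapest edge leaving the tree is R1–R4 (6); add R1.
Step 5: cheapest edge leaving the tree is R1–R6 (13); add R6.
Step 6: cheapest edge leaving the tree is R1–R7 (13); add R7.
MST edges: R4–R9, R4–R5, R5–R8, R1–R4, R1–R6, R1–R7; total weight 1+2+5+6+13+13 = 40.

40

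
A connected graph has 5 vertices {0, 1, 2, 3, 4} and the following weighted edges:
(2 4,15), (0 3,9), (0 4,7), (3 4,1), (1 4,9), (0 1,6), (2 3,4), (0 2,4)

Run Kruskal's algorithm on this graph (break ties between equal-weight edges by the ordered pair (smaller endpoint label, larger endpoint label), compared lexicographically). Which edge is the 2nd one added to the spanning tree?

0-2

Sort edges by weight, then run Kruskal:
3 4 (1): add — endpoints in different components.
0 2 (4): add — endpoints in different components.
2 3 (4): add — endpoints in different components.
0 1 (6): add — endpoints in different components.
The 2nd edge added is 0 2.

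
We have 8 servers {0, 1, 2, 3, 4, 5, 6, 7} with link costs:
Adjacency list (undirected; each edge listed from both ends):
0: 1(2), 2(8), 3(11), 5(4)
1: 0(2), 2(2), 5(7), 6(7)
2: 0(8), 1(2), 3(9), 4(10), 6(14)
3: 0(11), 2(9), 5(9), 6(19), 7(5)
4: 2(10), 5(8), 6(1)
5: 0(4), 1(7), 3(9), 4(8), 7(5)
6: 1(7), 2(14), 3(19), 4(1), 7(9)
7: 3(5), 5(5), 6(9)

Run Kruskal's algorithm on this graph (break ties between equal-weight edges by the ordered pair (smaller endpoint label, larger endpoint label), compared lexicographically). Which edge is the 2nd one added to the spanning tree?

Sort edges by weight, then run Kruskal:
4-6 (1): add — endpoints in different components.
0-1 (2): add — endpoints in different components.
1-2 (2): add — endpoints in different components.
0-5 (4): add — endpoints in different components.
3-7 (5): add — endpoints in different components.
5-7 (5): add — endpoints in different components.
1-5 (7): skip — 1 and 5 already connected.
1-6 (7): add — endpoints in different components.
The 2nd edge added is 0-1.

0-1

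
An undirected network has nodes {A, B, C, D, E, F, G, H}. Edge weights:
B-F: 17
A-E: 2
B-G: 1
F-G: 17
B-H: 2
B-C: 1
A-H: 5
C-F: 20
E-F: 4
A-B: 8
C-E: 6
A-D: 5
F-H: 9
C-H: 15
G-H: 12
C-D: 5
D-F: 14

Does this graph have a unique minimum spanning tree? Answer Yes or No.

No

Kruskal's algorithm — process edges by increasing weight (ties by edge label):
B-C (1): add — endpoints in different components.
B-G (1): add — endpoints in different components.
A-E (2): add — endpoints in different components.
B-H (2): add — endpoints in different components.
E-F (4): add — endpoints in different components.
A-D (5): add — endpoints in different components.
A-H (5): add — endpoints in different components.
Non-tree edge C-D has weight 5, equal to the heaviest edge on its tree cycle — swapping gives another MST of the same weight. Not unique.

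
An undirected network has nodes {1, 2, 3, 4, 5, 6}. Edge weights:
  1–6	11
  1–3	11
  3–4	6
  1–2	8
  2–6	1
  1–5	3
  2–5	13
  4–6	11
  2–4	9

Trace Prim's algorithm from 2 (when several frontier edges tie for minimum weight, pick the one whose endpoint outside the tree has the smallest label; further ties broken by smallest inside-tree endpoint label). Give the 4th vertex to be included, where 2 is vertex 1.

Grow the tree from 2 using Prim:
Step 1: frontier [2–6 1, 1–2 8, 2–4 9, 2–5 13] → take 2–6 (1); add 6.
Step 2: frontier [1–2 8, 2–4 9, 2–5 13, 1–6 11, 4–6 11] → take 1–2 (8); add 1.
Step 3: frontier [1–5 3, 1–3 11, 2–4 9, 2–5 13, 4–6 11] → take 1–5 (3); add 5.
Step 4: frontier [1–3 11, 2–4 9, 4–6 11] → take 2–4 (9); add 4.
Step 5: frontier [1–3 11, 3–4 6] → take 3–4 (6); add 3.
Vertex order: 2, 6, 1, 5, 4, 3. The 4th vertex is 5.

5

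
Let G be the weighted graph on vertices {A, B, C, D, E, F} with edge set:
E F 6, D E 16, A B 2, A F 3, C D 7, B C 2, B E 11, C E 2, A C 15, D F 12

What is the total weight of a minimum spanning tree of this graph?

Sort edges by weight, then run Kruskal:
A B (2): add — endpoints in different components.
B C (2): add — endpoints in different components.
C E (2): add — endpoints in different components.
A F (3): add — endpoints in different components.
E F (6): skip — E and F already connected.
C D (7): add — endpoints in different components.
MST edges: A B, B C, C E, A F, C D; total weight 2+2+2+3+7 = 16.

16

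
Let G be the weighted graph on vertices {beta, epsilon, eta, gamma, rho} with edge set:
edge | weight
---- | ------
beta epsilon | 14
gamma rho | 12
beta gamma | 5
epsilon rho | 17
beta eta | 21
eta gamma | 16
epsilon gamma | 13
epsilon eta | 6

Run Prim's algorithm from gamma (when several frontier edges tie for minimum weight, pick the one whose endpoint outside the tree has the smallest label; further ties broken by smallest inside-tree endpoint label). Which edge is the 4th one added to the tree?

epsilon-eta

Grow the tree from gamma using Prim:
Step 1: frontier [beta gamma 5, gamma rho 12, epsilon gamma 13, eta gamma 16] → take beta gamma (5); add beta.
Step 2: frontier [beta epsilon 14, beta eta 21, gamma rho 12, epsilon gamma 13, eta gamma 16] → take gamma rho (12); add rho.
Step 3: frontier [beta epsilon 14, beta eta 21, epsilon gamma 13, eta gamma 16, epsilon rho 17] → take epsilon gamma (13); add epsilon.
Step 4: frontier [beta eta 21, epsilon eta 6, eta gamma 16] → take epsilon eta (6); add eta.
The 4th edge added is epsilon eta.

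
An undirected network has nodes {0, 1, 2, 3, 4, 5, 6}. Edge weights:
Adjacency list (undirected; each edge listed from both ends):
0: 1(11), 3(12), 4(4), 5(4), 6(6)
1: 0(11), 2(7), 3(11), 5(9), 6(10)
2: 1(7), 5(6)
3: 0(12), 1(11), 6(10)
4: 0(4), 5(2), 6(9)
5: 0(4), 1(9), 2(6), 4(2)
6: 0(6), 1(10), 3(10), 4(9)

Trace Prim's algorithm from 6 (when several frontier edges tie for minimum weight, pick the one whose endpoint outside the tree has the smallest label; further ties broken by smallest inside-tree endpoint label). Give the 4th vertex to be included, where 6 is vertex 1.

Prim's algorithm from 6:
Step 1: frontier [0–6 6, 4–6 9, 1–6 10, 3–6 10] → take 0–6 (6); add 0.
Step 2: frontier [0–4 4, 0–5 4, 0–1 11, 0–3 12, 4–6 9, 1–6 10, 3–6 10] → take 0–4 (4); add 4.
Step 3: frontier [0–5 4, 0–1 11, 0–3 12, 4–5 2, 1–6 10, 3–6 10] → take 4–5 (2); add 5.
Step 4: frontier [0–1 11, 0–3 12, 2–5 6, 1–5 9, 1–6 10, 3–6 10] → take 2–5 (6); add 2.
Step 5: frontier [0–1 11, 0–3 12, 1–2 7, 1–5 9, 1–6 10, 3–6 10] → take 1–2 (7); add 1.
Step 6: frontier [0–3 12, 1–3 11, 3–6 10] → take 3–6 (10); add 3.
Vertex order: 6, 0, 4, 5, 2, 1, 3. The 4th vertex is 5.

5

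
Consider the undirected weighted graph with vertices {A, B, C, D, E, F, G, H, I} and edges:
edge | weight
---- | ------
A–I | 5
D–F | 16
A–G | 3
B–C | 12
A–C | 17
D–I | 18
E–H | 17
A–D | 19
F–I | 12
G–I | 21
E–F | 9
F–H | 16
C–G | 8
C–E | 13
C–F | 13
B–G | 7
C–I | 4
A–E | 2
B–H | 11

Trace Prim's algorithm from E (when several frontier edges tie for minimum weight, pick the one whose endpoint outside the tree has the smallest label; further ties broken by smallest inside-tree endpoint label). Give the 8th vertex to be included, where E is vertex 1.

H

Prim, starting at E.
Step 1: cheapest edge leaving the tree is A–E (2); add A.
Step 2: cheapest edge leaving the tree is A–G (3); add G.
Step 3: cheapest edge leaving the tree is A–I (5); add I.
Step 4: cheapest edge leaving the tree is C–I (4); add C.
Step 5: cheapest edge leaving the tree is B–G (7); add B.
Step 6: cheapest edge leaving the tree is E–F (9); add F.
Step 7: cheapest edge leaving the tree is B–H (11); add H.
Step 8: cheapest edge leaving the tree is D–F (16); add D.
Vertex order: E, A, G, I, C, B, F, H, D. The 8th vertex is H.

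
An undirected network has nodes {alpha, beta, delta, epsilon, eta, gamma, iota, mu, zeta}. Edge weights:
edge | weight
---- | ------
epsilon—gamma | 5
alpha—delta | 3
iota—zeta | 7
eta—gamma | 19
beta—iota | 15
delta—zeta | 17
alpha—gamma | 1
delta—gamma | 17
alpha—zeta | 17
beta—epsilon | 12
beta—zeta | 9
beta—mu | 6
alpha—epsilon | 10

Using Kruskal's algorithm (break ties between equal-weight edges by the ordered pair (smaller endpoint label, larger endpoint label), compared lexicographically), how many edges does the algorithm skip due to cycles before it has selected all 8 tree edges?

5

Kruskal: consider edges lightest-first.
alpha—gamma (1): add — endpoints in different components.
alpha—delta (3): add — endpoints in different components.
epsilon—gamma (5): add — endpoints in different components.
beta—mu (6): add — endpoints in different components.
iota—zeta (7): add — endpoints in different components.
beta—zeta (9): add — endpoints in different components.
alpha—epsilon (10): skip — epsilon and alpha already connected.
beta—epsilon (12): add — endpoints in different components.
beta—iota (15): skip — beta and iota already connected.
alpha—zeta (17): skip — alpha and zeta already connected.
delta—gamma (17): skip — delta and gamma already connected.
delta—zeta (17): skip — delta and zeta already connected.
eta—gamma (19): add — endpoints in different components.
Edges rejected before the tree was complete: 5.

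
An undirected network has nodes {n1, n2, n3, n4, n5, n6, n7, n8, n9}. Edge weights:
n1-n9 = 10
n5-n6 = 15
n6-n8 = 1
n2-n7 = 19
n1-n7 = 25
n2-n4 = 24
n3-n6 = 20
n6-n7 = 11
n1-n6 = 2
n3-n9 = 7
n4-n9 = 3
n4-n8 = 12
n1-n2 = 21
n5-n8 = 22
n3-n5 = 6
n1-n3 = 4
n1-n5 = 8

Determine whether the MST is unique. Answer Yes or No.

Yes

Kruskal's algorithm — process edges by increasing weight (ties by edge label):
n6-n8 (1): add — endpoints in different components.
n1-n6 (2): add — endpoints in different components.
n4-n9 (3): add — endpoints in different components.
n1-n3 (4): add — endpoints in different components.
n3-n5 (6): add — endpoints in different components.
n3-n9 (7): add — endpoints in different components.
n1-n5 (8): skip — n5 and n1 already connected.
n1-n9 (10): skip — n1 and n9 already connected.
n6-n7 (11): add — endpoints in different components.
n4-n8 (12): skip — n8 and n4 already connected.
n5-n6 (15): skip — n6 and n5 already connected.
n2-n7 (19): add — endpoints in different components.
Every non-tree edge has weight strictly greater than the heaviest edge on the tree path between its endpoints, so the MST is unique.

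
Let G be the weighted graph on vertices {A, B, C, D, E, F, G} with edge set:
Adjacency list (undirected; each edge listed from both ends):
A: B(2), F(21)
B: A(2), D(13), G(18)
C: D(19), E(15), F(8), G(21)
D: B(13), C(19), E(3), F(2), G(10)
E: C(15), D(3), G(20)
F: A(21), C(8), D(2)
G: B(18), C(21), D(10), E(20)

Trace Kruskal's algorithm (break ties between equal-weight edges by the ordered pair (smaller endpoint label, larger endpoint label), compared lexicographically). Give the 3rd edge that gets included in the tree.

D-E

Kruskal's algorithm — process edges by increasing weight (ties by edge label):
A B (2): add. Components now {A,B} {C} {D} {E} {F} {G}
D F (2): add. Components now {A,B} {C} {D,F} {E} {G}
D E (3): add. Components now {A,B} {C} {D,E,F} {G}
C F (8): add. Components now {A,B} {C,D,E,F} {G}
D G (10): add. Components now {A,B} {C,D,E,F,G}
B D (13): add. Components now {A,B,C,D,E,F,G}
The 3rd edge added is D E.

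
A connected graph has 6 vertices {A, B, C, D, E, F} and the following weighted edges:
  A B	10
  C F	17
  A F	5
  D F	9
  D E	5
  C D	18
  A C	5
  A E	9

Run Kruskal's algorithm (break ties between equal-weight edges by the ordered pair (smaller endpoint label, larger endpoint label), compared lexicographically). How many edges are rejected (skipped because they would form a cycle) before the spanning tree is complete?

Sort edges by weight, then run Kruskal:
A C (5): add — endpoints in different components.
A F (5): add — endpoints in different components.
D E (5): add — endpoints in different components.
A E (9): add — endpoints in different components.
D F (9): skip — D and F already connected.
A B (10): add — endpoints in different components.
Edges rejected before the tree was complete: 1.

1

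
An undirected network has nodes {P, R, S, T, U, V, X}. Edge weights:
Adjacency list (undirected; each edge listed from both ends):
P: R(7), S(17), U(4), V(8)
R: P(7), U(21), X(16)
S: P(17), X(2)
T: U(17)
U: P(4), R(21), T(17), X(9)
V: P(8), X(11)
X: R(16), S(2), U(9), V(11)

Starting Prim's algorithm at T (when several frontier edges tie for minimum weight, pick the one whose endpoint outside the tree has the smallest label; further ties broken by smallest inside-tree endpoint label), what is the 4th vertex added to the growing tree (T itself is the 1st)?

R

Prim, starting at T.
Step 1: frontier [T U 17] → take T U (17); add U.
Step 2: frontier [P U 4, U X 9, R U 21] → take P U (4); add P.
Step 3: frontier [P R 7, P V 8, P S 17, U X 9, R U 21] → take P R (7); add R.
Step 4: frontier [P V 8, P S 17, R X 16, U X 9] → take P V (8); add V.
Step 5: frontier [P S 17, R X 16, U X 9, V X 11] → take U X (9); add X.
Step 6: frontier [P S 17, S X 2] → take S X (2); add S.
Vertex order: T, U, P, R, V, X, S. The 4th vertex is R.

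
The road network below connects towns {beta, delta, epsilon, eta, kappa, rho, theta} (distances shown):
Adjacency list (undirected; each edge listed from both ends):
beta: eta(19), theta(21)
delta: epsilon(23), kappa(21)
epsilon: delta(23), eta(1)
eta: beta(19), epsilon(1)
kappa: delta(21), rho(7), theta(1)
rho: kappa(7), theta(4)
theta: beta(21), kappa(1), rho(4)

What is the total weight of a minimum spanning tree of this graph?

Grow the tree from rho using Prim:
Step 1: cheapest edge leaving the tree is rho theta (4); add theta.
Step 2: cheapest edge leaving the tree is kappa theta (1); add kappa.
Step 3: cheapest edge leaving the tree is beta theta (21); add beta.
Step 4: cheapest edge leaving the tree is beta eta (19); add eta.
Step 5: cheapest edge leaving the tree is epsilon eta (1); add epsilon.
Step 6: cheapest edge leaving the tree is delta kappa (21); add delta.
MST edges: rho theta, kappa theta, beta theta, beta eta, epsilon eta, delta kappa; total weight 4+1+21+19+1+21 = 67.

67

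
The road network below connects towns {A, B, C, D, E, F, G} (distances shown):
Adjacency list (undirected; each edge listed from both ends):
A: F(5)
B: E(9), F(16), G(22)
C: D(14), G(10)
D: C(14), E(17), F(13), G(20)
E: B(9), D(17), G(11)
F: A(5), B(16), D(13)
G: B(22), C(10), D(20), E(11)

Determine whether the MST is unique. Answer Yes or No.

Sort edges by weight, then run Kruskal:
A F (5): add — endpoints in different components.
B E (9): add — endpoints in different components.
C G (10): add — endpoints in different components.
E G (11): add — endpoints in different components.
D F (13): add — endpoints in different components.
C D (14): add — endpoints in different components.
Every non-tree edge has weight strictly greater than the heaviest edge on the tree path between its endpoints, so the MST is unique.

Yes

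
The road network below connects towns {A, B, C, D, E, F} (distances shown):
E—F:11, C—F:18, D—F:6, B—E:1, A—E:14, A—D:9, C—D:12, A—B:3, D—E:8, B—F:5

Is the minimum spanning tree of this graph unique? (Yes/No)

Sort edges by weight, then run Kruskal:
B—E (1): add — endpoints in different components.
A—B (3): add — endpoints in different components.
B—F (5): add — endpoints in different components.
D—F (6): add — endpoints in different components.
D—E (8): skip — D and E already connected.
A—D (9): skip — A and D already connected.
E—F (11): skip — E and F already connected.
C—D (12): add — endpoints in different components.
Every non-tree edge has weight strictly greater than the heaviest edge on the tree path between its endpoints, so the MST is unique.

Yes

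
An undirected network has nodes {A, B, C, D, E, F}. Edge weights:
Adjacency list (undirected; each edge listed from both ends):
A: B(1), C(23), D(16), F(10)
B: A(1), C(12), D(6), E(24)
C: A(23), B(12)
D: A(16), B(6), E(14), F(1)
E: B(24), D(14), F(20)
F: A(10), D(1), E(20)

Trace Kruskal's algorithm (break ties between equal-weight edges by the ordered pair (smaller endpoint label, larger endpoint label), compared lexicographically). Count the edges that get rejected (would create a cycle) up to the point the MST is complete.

1

Kruskal's algorithm — process edges by increasing weight (ties by edge label):
A B (1): add — endpoints in different components.
D F (1): add — endpoints in different components.
B D (6): add — endpoints in different components.
A F (10): skip — A and F already connected.
B C (12): add — endpoints in different components.
D E (14): add — endpoints in different components.
Edges rejected before the tree was complete: 1.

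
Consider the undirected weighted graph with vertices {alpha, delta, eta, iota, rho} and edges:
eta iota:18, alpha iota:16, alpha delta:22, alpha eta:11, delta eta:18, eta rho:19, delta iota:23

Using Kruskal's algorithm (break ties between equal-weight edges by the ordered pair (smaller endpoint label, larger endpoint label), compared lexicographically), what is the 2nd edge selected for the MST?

Sort edges by weight, then run Kruskal:
alpha eta (11): add. Components now {rho} {alpha,eta} {iota} {delta}
alpha iota (16): add. Components now {rho} {alpha,eta,iota} {delta}
delta eta (18): add. Components now {rho} {alpha,delta,eta,iota}
eta iota (18): skip — eta and iota already connected.
eta rho (19): add. Components now {alpha,delta,eta,iota,rho}
The 2nd edge added is alpha iota.

alpha-iota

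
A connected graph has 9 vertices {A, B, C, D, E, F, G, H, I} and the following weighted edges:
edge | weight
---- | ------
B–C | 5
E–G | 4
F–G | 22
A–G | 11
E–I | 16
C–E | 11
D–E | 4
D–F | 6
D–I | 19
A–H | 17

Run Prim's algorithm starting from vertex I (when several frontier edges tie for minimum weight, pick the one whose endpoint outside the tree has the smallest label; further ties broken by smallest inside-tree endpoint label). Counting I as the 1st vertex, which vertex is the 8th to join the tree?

Prim's algorithm from I:
Step 1: cheapest edge leaving the tree is E–I (16); add E.
Step 2: cheapest edge leaving the tree is D–E (4); add D.
Step 3: cheapest edge leaving the tree is E–G (4); add G.
Step 4: cheapest edge leaving the tree is D–F (6); add F.
Step 5: cheapest edge leaving the tree is A–G (11); add A.
Step 6: cheapest edge leaving the tree is C–E (11); add C.
Step 7: cheapest edge leaving the tree is B–C (5); add B.
Step 8: cheapest edge leaving the tree is A–H (17); add H.
Vertex order: I, E, D, G, F, A, C, B, H. The 8th vertex is B.

B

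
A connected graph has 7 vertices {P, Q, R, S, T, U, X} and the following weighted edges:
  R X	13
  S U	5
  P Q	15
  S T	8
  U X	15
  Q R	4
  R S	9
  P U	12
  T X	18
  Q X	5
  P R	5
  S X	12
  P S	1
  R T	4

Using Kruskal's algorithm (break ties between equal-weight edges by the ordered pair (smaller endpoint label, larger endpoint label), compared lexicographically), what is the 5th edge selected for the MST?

Sort edges by weight, then run Kruskal:
P S (1): add. Components now {U} {R} {P,S} {X} {T} {Q}
Q R (4): add. Components now {U} {Q,R} {P,S} {X} {T}
R T (4): add. Components now {U} {Q,R,T} {P,S} {X}
P R (5): add. Components now {U} {P,Q,R,S,T} {X}
Q X (5): add. Components now {U} {P,Q,R,S,T,X}
S U (5): add. Components now {P,Q,R,S,T,U,X}
The 5th edge added is Q X.

Q-X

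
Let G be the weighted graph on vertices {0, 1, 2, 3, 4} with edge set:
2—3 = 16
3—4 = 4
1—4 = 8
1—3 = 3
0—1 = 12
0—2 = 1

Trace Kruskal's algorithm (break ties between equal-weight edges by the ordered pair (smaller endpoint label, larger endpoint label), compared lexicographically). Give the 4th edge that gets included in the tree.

0-1

Kruskal's algorithm — process edges by increasing weight (ties by edge label):
0—2 (1): add — endpoints in different components.
1—3 (3): add — endpoints in different components.
3—4 (4): add — endpoints in different components.
1—4 (8): skip — 1 and 4 already connected.
0—1 (12): add — endpoints in different components.
The 4th edge added is 0—1.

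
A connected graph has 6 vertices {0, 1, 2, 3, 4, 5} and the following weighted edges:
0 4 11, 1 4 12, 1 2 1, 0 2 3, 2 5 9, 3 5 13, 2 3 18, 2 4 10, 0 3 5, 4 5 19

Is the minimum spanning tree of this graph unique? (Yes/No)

Yes

Sort edges by weight, then run Kruskal:
1 2 (1): add — endpoints in different components.
0 2 (3): add — endpoints in different components.
0 3 (5): add — endpoints in different components.
2 5 (9): add — endpoints in different components.
2 4 (10): add — endpoints in different components.
Every non-tree edge has weight strictly greater than the heaviest edge on the tree path between its endpoints, so the MST is unique.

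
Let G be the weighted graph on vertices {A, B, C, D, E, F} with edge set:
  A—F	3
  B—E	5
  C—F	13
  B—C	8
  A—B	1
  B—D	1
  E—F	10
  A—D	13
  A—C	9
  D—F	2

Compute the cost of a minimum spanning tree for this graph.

17

Kruskal: consider edges lightest-first.
A—B (1): add. Components now {A,B} {C} {D} {E} {F}
B—D (1): add. Components now {A,B,D} {C} {E} {F}
D—F (2): add. Components now {A,B,D,F} {C} {E}
A—F (3): skip — A and F already connected.
B—E (5): add. Components now {A,B,D,E,F} {C}
B—C (8): add. Components now {A,B,C,D,E,F}
MST edges: A—B, B—D, D—F, B—E, B—C; total weight 1+1+2+5+8 = 17.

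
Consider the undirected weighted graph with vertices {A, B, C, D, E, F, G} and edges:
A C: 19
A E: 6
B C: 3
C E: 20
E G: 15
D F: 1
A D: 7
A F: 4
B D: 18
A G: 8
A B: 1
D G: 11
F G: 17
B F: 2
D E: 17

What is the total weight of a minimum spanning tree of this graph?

21

Sort edges by weight, then run Kruskal:
A B (1): add — endpoints in different components.
D F (1): add — endpoints in different components.
B F (2): add — endpoints in different components.
B C (3): add — endpoints in different components.
A F (4): skip — A and F already connected.
A E (6): add — endpoints in different components.
A D (7): skip — A and D already connected.
A G (8): add — endpoints in different components.
MST edges: A B, D F, B F, B C, A E, A G; total weight 1+1+2+3+6+8 = 21.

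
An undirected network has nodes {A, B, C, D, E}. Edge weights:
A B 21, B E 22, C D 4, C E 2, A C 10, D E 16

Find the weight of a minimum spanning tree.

Sort edges by weight, then run Kruskal:
C E (2): add — endpoints in different components.
C D (4): add — endpoints in different components.
A C (10): add — endpoints in different components.
D E (16): skip — D and E already connected.
A B (21): add — endpoints in different components.
MST edges: C E, C D, A C, A B; total weight 2+4+10+21 = 37.

37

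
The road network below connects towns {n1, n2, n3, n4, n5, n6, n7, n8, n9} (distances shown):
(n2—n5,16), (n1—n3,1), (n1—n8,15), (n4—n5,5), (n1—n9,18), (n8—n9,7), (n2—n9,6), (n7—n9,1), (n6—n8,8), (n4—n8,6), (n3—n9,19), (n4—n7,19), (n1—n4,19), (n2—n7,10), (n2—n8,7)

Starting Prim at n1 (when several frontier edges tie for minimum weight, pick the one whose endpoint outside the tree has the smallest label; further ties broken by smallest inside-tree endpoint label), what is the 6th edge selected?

Prim, starting at n1.
Step 1: cheapest edge leaving the tree is n1—n3 (1); add n3.
Step 2: cheapest edge leaving the tree is n1—n8 (15); add n8.
Step 3: cheapest edge leaving the tree is n4—n8 (6); add n4.
Step 4: cheapest edge leaving the tree is n4—n5 (5); add n5.
Step 5: cheapest edge leaving the tree is n2—n8 (7); add n2.
Step 6: cheapest edge leaving the tree is n2—n9 (6); add n9.
Step 7: cheapest edge leaving the tree is n7—n9 (1); add n7.
Step 8: cheapest edge leaving the tree is n6—n8 (8); add n6.
The 6th edge added is n2—n9.

n2-n9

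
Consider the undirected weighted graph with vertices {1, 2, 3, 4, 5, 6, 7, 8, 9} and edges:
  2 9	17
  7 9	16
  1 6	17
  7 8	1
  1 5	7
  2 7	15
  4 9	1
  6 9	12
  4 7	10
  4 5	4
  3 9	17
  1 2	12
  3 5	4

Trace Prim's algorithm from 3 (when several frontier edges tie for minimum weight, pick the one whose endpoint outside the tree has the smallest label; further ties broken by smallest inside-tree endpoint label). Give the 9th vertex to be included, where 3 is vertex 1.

6

Prim's algorithm from 3:
Step 1: cheapest edge leaving the tree is 3 5 (4); add 5.
Step 2: cheapest edge leaving the tree is 4 5 (4); add 4.
Step 3: cheapest edge leaving the tree is 4 9 (1); add 9.
Step 4: cheapest edge leaving the tree is 1 5 (7); add 1.
Step 5: cheapest edge leaving the tree is 4 7 (10); add 7.
Step 6: cheapest edge leaving the tree is 7 8 (1); add 8.
Step 7: cheapest edge leaving the tree is 1 2 (12); add 2.
Step 8: cheapest edge leaving the tree is 6 9 (12); add 6.
Vertex order: 3, 5, 4, 9, 1, 7, 8, 2, 6. The 9th vertex is 6.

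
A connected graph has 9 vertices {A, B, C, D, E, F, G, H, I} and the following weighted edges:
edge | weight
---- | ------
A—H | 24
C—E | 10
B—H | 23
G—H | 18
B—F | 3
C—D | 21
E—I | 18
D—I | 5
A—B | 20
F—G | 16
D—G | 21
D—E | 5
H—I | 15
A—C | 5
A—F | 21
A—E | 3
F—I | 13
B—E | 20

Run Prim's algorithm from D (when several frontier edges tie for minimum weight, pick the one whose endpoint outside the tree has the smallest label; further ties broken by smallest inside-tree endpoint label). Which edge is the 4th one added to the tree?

Prim, starting at D.
Step 1: cheapest edge leaving the tree is D—E (5); add E.
Step 2: cheapest edge leaving the tree is A—E (3); add A.
Step 3: cheapest edge leaving the tree is A—C (5); add C.
Step 4: cheapest edge leaving the tree is D—I (5); add I.
Step 5: cheapest edge leaving the tree is F—I (13); add F.
Step 6: cheapest edge leaving the tree is B—F (3); add B.
Step 7: cheapest edge leaving the tree is H—I (15); add H.
Step 8: cheapest edge leaving the tree is F—G (16); add G.
The 4th edge added is D—I.

D-I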